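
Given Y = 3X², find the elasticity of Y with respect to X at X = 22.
Elasticity = 2

Elasticity = (dY/dX) · (X/Y)

dY/dX = 6·X
At X = 22: dY/dX = 132, Y = 1452

Elasticity = 132 · (22 / 1452) = 2

Interpretation: for a small percentage change in X, the percentage change in Y is approximately 2.00 times as large.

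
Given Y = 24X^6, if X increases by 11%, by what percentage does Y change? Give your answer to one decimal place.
87.0%

For Y = 24X^6:
If X → X(1 + 0.11)
Then Y → Y · (1 + 0.11)^6
     ≈ Y · 1.8704

Percentage change = ((1 + 0.11)^6 − 1) × 100% ≈ 87.0%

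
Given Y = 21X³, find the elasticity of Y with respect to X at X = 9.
Elasticity = 3

Elasticity = (dY/dX) · (X/Y)

dY/dX = 63·X²
At X = 9: dY/dX = 5103, Y = 15309

Elasticity = 5103 · (9 / 15309) = 3

Interpretation: for a small percentage change in X, the percentage change in Y is approximately 3.00 times as large.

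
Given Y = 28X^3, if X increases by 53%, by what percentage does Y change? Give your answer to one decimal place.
258.2%

For Y = 28X^3:
If X → X(1 + 0.53)
Then Y → Y · (1 + 0.53)^3
     ≈ Y · 3.5816

Percentage change = ((1 + 0.53)^3 − 1) × 100% ≈ 258.2%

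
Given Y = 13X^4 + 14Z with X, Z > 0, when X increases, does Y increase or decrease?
Y increases

Taking the partial derivative:
∂Y/∂X = 52X^3

∂Y/∂X = 52X^3 > 0 (assuming positive values)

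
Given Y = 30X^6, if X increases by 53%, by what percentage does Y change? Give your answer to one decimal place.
1182.8%

For Y = 30X^6:
If X → X(1 + 0.53)
Then Y → Y · (1 + 0.53)^6
     ≈ Y · 12.8277

Percentage change = ((1 + 0.53)^6 − 1) × 100% ≈ 1182.8%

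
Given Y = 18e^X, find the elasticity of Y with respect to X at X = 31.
Elasticity = 31

Elasticity = (dY/dX) · (X/Y)

dY/dX = 18·e^X
At X = 31: dY/dX = 18·e^31, Y = 18·e^31

Elasticity = (18·e^31) · (31 / (18·e^31)) = 31

Interpretation: for a small percentage change in X, the percentage change in Y is approximately 31.00 times as large.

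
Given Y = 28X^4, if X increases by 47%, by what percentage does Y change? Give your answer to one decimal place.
366.9%

For Y = 28X^4:
If X → X(1 + 0.47)
Then Y → Y · (1 + 0.47)^4
     ≈ Y · 4.6695

Percentage change = ((1 + 0.47)^4 − 1) × 100% ≈ 366.9%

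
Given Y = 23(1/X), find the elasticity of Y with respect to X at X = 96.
Elasticity = -1

Elasticity = (dY/dX) · (X/Y)

dY/dX = -23/X²
At X = 96: dY/dX = -23/9216, Y = 23/96

Elasticity = (-23/9216) · (96 / (23/96)) = -1

Interpretation: for a small percentage change in X, the percentage change in Y is approximately -1.00 times as large.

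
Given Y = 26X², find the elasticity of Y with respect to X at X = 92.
Elasticity = 2

Elasticity = (dY/dX) · (X/Y)

dY/dX = 52·X
At X = 92: dY/dX = 4784, Y = 220064

Elasticity = 4784 · (92 / 220064) = 2

Interpretation: for a small percentage change in X, the percentage change in Y is approximately 2.00 times as large.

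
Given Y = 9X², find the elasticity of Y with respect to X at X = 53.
Elasticity = 2

Elasticity = (dY/dX) · (X/Y)

dY/dX = 18·X
At X = 53: dY/dX = 954, Y = 25281

Elasticity = 954 · (53 / 25281) = 2

Interpretation: for a small percentage change in X, the percentage change in Y is approximately 2.00 times as large.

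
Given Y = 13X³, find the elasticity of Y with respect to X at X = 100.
Elasticity = 3

Elasticity = (dY/dX) · (X/Y)

dY/dX = 39·X²
At X = 100: dY/dX = 390000, Y = 13000000

Elasticity = 390000 · (100 / 13000000) = 3

Interpretation: for a small percentage change in X, the percentage change in Y is approximately 3.00 times as large.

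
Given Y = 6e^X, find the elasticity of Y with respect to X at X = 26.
Elasticity = 26

Elasticity = (dY/dX) · (X/Y)

dY/dX = 6·e^X
At X = 26: dY/dX = 6·e^26, Y = 6·e^26

Elasticity = (6·e^26) · (26 / (6·e^26)) = 26

Interpretation: for a small percentage change in X, the percentage change in Y is approximately 26.00 times as large.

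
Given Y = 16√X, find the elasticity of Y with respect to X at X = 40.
Elasticity = 1/2

Elasticity = (dY/dX) · (X/Y)

dY/dX = 8/√X
At X = 40: dY/dX = 2·√10/5, Y = 32·√10

Elasticity = (2·√10/5) · (40 / (32·√10)) = 1/2

Interpretation: for a small percentage change in X, the percentage change in Y is approximately 0.50 times as large.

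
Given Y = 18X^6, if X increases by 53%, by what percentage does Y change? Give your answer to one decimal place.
1182.8%

For Y = 18X^6:
If X → X(1 + 0.53)
Then Y → Y · (1 + 0.53)^6
     ≈ Y · 12.8277

Percentage change = ((1 + 0.53)^6 − 1) × 100% ≈ 1182.8%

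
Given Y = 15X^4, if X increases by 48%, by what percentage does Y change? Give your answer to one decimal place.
379.8%

For Y = 15X^4:
If X → X(1 + 0.48)
Then Y → Y · (1 + 0.48)^4
     ≈ Y · 4.7979

Percentage change = ((1 + 0.48)^4 − 1) × 100% ≈ 379.8%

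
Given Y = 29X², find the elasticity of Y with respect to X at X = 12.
Elasticity = 2

Elasticity = (dY/dX) · (X/Y)

dY/dX = 58·X
At X = 12: dY/dX = 696, Y = 4176

Elasticity = 696 · (12 / 4176) = 2

Interpretation: for a small percentage change in X, the percentage change in Y is approximately 2.00 times as large.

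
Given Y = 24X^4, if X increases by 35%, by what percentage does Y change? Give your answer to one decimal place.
232.2%

For Y = 24X^4:
If X → X(1 + 0.35)
Then Y → Y · (1 + 0.35)^4
     ≈ Y · 3.3215

Percentage change = ((1 + 0.35)^4 − 1) × 100% ≈ 232.2%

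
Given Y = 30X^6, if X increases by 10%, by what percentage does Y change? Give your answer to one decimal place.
77.2%

For Y = 30X^6:
If X → X(1 + 0.1)
Then Y → Y · (1 + 0.1)^6
     ≈ Y · 1.7716

Percentage change = ((1 + 0.1)^6 − 1) × 100% ≈ 77.2%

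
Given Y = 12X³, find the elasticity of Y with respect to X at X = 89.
Elasticity = 3

Elasticity = (dY/dX) · (X/Y)

dY/dX = 36·X²
At X = 89: dY/dX = 285156, Y = 8459628

Elasticity = 285156 · (89 / 8459628) = 3

Interpretation: for a small percentage change in X, the percentage change in Y is approximately 3.00 times as large.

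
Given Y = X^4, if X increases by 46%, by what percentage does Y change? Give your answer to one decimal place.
354.4%

For Y = X^4:
If X → X(1 + 0.46)
Then Y → Y · (1 + 0.46)^4
     ≈ Y · 4.5437

Percentage change = ((1 + 0.46)^4 − 1) × 100% ≈ 354.4%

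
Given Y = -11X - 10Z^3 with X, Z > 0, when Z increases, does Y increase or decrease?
Y decreases

Taking the partial derivative:
∂Y/∂Z = -30Z^2

∂Y/∂Z = -30Z^2 < 0 (assuming positive values)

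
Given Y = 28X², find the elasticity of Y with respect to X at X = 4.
Elasticity = 2

Elasticity = (dY/dX) · (X/Y)

dY/dX = 56·X
At X = 4: dY/dX = 224, Y = 448

Elasticity = 224 · (4 / 448) = 2

Interpretation: for a small percentage change in X, the percentage change in Y is approximately 2.00 times as large.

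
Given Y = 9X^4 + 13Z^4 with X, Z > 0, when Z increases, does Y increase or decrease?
Y increases

Taking the partial derivative:
∂Y/∂Z = 52Z^3

∂Y/∂Z = 52Z^3 > 0 (assuming positive values)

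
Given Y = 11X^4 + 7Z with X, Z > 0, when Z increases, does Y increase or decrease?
Y increases

Taking the partial derivative:
∂Y/∂Z = 7

∂Y/∂Z = 7 > 0 (assuming positive values)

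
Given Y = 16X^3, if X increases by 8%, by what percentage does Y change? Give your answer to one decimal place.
26.0%

For Y = 16X^3:
If X → X(1 + 0.08)
Then Y → Y · (1 + 0.08)^3
     ≈ Y · 1.2597

Percentage change = ((1 + 0.08)^3 − 1) × 100% ≈ 26.0%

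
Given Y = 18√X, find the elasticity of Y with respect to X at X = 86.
Elasticity = 1/2

Elasticity = (dY/dX) · (X/Y)

dY/dX = 9/√X
At X = 86: dY/dX = 9·√86/86, Y = 18·√86

Elasticity = (9·√86/86) · (86 / (18·√86)) = 1/2

Interpretation: for a small percentage change in X, the percentage change in Y is approximately 0.50 times as large.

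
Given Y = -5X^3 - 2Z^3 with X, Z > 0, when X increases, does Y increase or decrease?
Y decreases

Taking the partial derivative:
∂Y/∂X = -15X^2

∂Y/∂X = -15X^2 < 0 (assuming positive values)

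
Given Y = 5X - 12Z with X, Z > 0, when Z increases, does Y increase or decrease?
Y decreases

Taking the partial derivative:
∂Y/∂Z = -12

∂Y/∂Z = -12 < 0 (assuming positive values)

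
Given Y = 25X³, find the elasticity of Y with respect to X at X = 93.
Elasticity = 3

Elasticity = (dY/dX) · (X/Y)

dY/dX = 75·X²
At X = 93: dY/dX = 648675, Y = 20108925

Elasticity = 648675 · (93 / 20108925) = 3

Interpretation: for a small percentage change in X, the percentage change in Y is approximately 3.00 times as large.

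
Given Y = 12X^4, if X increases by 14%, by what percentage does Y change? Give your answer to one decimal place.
68.9%

For Y = 12X^4:
If X → X(1 + 0.14)
Then Y → Y · (1 + 0.14)^4
     ≈ Y · 1.6890

Percentage change = ((1 + 0.14)^4 − 1) × 100% ≈ 68.9%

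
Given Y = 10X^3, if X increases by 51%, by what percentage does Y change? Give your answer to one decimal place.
244.3%

For Y = 10X^3:
If X → X(1 + 0.51)
Then Y → Y · (1 + 0.51)^3
     ≈ Y · 3.4430

Percentage change = ((1 + 0.51)^3 − 1) × 100% ≈ 244.3%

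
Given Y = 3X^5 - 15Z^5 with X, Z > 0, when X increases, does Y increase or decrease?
Y increases

Taking the partial derivative:
∂Y/∂X = 15X^4

∂Y/∂X = 15X^4 > 0 (assuming positive values)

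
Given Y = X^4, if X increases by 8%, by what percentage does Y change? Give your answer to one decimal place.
36.0%

For Y = X^4:
If X → X(1 + 0.08)
Then Y → Y · (1 + 0.08)^4
     ≈ Y · 1.3605

Percentage change = ((1 + 0.08)^4 − 1) × 100% ≈ 36.0%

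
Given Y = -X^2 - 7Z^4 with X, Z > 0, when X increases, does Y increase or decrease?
Y decreases

Taking the partial derivative:
∂Y/∂X = -2X

∂Y/∂X = -2X < 0 (assuming positive values)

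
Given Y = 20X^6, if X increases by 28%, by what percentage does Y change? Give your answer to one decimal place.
339.8%

For Y = 20X^6:
If X → X(1 + 0.28)
Then Y → Y · (1 + 0.28)^6
     ≈ Y · 4.3980

Percentage change = ((1 + 0.28)^6 − 1) × 100% ≈ 339.8%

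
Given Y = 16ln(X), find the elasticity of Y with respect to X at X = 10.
Elasticity = 1/ln(10) ≈ 0.4343

Elasticity = (dY/dX) · (X/Y)

dY/dX = 16/X
At X = 10: dY/dX = 8/5, Y = 16·ln(10)

Elasticity = (8/5) · (10 / (16·ln(10))) = 1/ln(10) ≈ 0.4343

Interpretation: for a small percentage change in X, the percentage change in Y is approximately 0.43 times as large.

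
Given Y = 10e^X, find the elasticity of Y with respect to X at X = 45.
Elasticity = 45

Elasticity = (dY/dX) · (X/Y)

dY/dX = 10·e^X
At X = 45: dY/dX = 10·e^45, Y = 10·e^45

Elasticity = (10·e^45) · (45 / (10·e^45)) = 45

Interpretation: for a small percentage change in X, the percentage change in Y is approximately 45.00 times as large.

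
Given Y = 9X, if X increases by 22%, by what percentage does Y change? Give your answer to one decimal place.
22.0%

For Y = 9X:
If X → X(1 + 0.22)
Then Y → Y · (1 + 0.22)^1
     = Y · 1.2200

Percentage change = ((1 + 0.22)^1 − 1) × 100% = 22.0%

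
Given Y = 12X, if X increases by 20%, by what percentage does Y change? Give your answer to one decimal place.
20.0%

For Y = 12X:
If X → X(1 + 0.2)
Then Y → Y · (1 + 0.2)^1
     = Y · 1.2000

Percentage change = ((1 + 0.2)^1 − 1) × 100% = 20.0%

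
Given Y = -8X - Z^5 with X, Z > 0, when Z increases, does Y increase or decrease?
Y decreases

Taking the partial derivative:
∂Y/∂Z = -5Z^4

∂Y/∂Z = -5Z^4 < 0 (assuming positive values)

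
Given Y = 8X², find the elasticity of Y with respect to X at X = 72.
Elasticity = 2

Elasticity = (dY/dX) · (X/Y)

dY/dX = 16·X
At X = 72: dY/dX = 1152, Y = 41472

Elasticity = 1152 · (72 / 41472) = 2

Interpretation: for a small percentage change in X, the percentage change in Y is approximately 2.00 times as large.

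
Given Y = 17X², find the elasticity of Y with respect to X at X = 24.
Elasticity = 2

Elasticity = (dY/dX) · (X/Y)

dY/dX = 34·X
At X = 24: dY/dX = 816, Y = 9792

Elasticity = 816 · (24 / 9792) = 2

Interpretation: for a small percentage change in X, the percentage change in Y is approximately 2.00 times as large.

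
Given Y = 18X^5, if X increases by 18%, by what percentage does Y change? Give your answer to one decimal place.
128.8%

For Y = 18X^5:
If X → X(1 + 0.18)
Then Y → Y · (1 + 0.18)^5
     ≈ Y · 2.2878

Percentage change = ((1 + 0.18)^5 − 1) × 100% ≈ 128.8%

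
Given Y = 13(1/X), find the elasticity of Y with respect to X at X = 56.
Elasticity = -1

Elasticity = (dY/dX) · (X/Y)

dY/dX = -13/X²
At X = 56: dY/dX = -13/3136, Y = 13/56

Elasticity = (-13/3136) · (56 / (13/56)) = -1

Interpretation: for a small percentage change in X, the percentage change in Y is approximately -1.00 times as large.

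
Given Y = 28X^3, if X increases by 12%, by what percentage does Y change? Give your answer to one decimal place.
40.5%

For Y = 28X^3:
If X → X(1 + 0.12)
Then Y → Y · (1 + 0.12)^3
     ≈ Y · 1.4049

Percentage change = ((1 + 0.12)^3 − 1) × 100% ≈ 40.5%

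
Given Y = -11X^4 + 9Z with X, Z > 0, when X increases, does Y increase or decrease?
Y decreases

Taking the partial derivative:
∂Y/∂X = -44X^3

∂Y/∂X = -44X^3 < 0 (assuming positive values)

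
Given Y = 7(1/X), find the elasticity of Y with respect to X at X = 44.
Elasticity = -1

Elasticity = (dY/dX) · (X/Y)

dY/dX = -7/X²
At X = 44: dY/dX = -7/1936, Y = 7/44

Elasticity = (-7/1936) · (44 / (7/44)) = -1

Interpretation: for a small percentage change in X, the percentage change in Y is approximately -1.00 times as large.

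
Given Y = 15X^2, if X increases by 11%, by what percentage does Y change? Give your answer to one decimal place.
23.2%

For Y = 15X^2:
If X → X(1 + 0.11)
Then Y → Y · (1 + 0.11)^2
     = Y · 1.2321

Percentage change = ((1 + 0.11)^2 − 1) × 100% ≈ 23.2%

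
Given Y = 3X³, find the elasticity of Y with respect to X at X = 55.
Elasticity = 3

Elasticity = (dY/dX) · (X/Y)

dY/dX = 9·X²
At X = 55: dY/dX = 27225, Y = 499125

Elasticity = 27225 · (55 / 499125) = 3

Interpretation: for a small percentage change in X, the percentage change in Y is approximately 3.00 times as large.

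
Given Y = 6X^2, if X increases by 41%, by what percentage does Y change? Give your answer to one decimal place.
98.8%

For Y = 6X^2:
If X → X(1 + 0.41)
Then Y → Y · (1 + 0.41)^2
     = Y · 1.9881

Percentage change = ((1 + 0.41)^2 − 1) × 100% ≈ 98.8%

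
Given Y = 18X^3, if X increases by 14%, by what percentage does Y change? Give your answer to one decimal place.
48.2%

For Y = 18X^3:
If X → X(1 + 0.14)
Then Y → Y · (1 + 0.14)^3
     ≈ Y · 1.4815

Percentage change = ((1 + 0.14)^3 − 1) × 100% ≈ 48.2%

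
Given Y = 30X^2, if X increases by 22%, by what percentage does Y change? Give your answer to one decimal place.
48.8%

For Y = 30X^2:
If X → X(1 + 0.22)
Then Y → Y · (1 + 0.22)^2
     = Y · 1.4884

Percentage change = ((1 + 0.22)^2 − 1) × 100% ≈ 48.8%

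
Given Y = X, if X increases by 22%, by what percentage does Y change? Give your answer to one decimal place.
22.0%

For Y = X:
If X → X(1 + 0.22)
Then Y → Y · (1 + 0.22)^1
     = Y · 1.2200

Percentage change = ((1 + 0.22)^1 − 1) × 100% = 22.0%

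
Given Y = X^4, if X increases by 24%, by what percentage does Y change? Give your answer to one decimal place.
136.4%

For Y = X^4:
If X → X(1 + 0.24)
Then Y → Y · (1 + 0.24)^4
     ≈ Y · 2.3642

Percentage change = ((1 + 0.24)^4 − 1) × 100% ≈ 136.4%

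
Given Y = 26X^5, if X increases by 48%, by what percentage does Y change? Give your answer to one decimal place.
610.1%

For Y = 26X^5:
If X → X(1 + 0.48)
Then Y → Y · (1 + 0.48)^5
     ≈ Y · 7.1008

Percentage change = ((1 + 0.48)^5 − 1) × 100% ≈ 610.1%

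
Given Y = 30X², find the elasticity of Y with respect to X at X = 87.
Elasticity = 2

Elasticity = (dY/dX) · (X/Y)

dY/dX = 60·X
At X = 87: dY/dX = 5220, Y = 227070

Elasticity = 5220 · (87 / 227070) = 2

Interpretation: for a small percentage change in X, the percentage change in Y is approximately 2.00 times as large.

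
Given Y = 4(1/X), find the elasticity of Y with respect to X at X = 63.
Elasticity = -1

Elasticity = (dY/dX) · (X/Y)

dY/dX = -4/X²
At X = 63: dY/dX = -4/3969, Y = 4/63

Elasticity = (-4/3969) · (63 / (4/63)) = -1

Interpretation: for a small percentage change in X, the percentage change in Y is approximately -1.00 times as large.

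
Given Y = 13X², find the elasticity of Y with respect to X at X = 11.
Elasticity = 2

Elasticity = (dY/dX) · (X/Y)

dY/dX = 26·X
At X = 11: dY/dX = 286, Y = 1573

Elasticity = 286 · (11 / 1573) = 2

Interpretation: for a small percentage change in X, the percentage change in Y is approximately 2.00 times as large.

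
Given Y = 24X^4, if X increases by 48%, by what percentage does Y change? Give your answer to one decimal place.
379.8%

For Y = 24X^4:
If X → X(1 + 0.48)
Then Y → Y · (1 + 0.48)^4
     ≈ Y · 4.7979

Percentage change = ((1 + 0.48)^4 − 1) × 100% ≈ 379.8%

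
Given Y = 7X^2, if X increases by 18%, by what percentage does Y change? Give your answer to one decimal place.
39.2%

For Y = 7X^2:
If X → X(1 + 0.18)
Then Y → Y · (1 + 0.18)^2
     = Y · 1.3924

Percentage change = ((1 + 0.18)^2 − 1) × 100% ≈ 39.2%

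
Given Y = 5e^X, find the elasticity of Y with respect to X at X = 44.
Elasticity = 44

Elasticity = (dY/dX) · (X/Y)

dY/dX = 5·e^X
At X = 44: dY/dX = 5·e^44, Y = 5·e^44

Elasticity = (5·e^44) · (44 / (5·e^44)) = 44

Interpretation: for a small percentage change in X, the percentage change in Y is approximately 44.00 times as large.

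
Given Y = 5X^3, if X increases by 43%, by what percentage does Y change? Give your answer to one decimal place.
192.4%

For Y = 5X^3:
If X → X(1 + 0.43)
Then Y → Y · (1 + 0.43)^3
     ≈ Y · 2.9242

Percentage change = ((1 + 0.43)^3 − 1) × 100% ≈ 192.4%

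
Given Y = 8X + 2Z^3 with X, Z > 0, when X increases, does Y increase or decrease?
Y increases

Taking the partial derivative:
∂Y/∂X = 8

∂Y/∂X = 8 > 0 (assuming positive values)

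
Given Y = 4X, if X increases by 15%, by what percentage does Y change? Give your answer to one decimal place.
15.0%

For Y = 4X:
If X → X(1 + 0.15)
Then Y → Y · (1 + 0.15)^1
     = Y · 1.1500

Percentage change = ((1 + 0.15)^1 − 1) × 100% = 15.0%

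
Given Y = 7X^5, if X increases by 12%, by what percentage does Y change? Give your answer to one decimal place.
76.2%

For Y = 7X^5:
If X → X(1 + 0.12)
Then Y → Y · (1 + 0.12)^5
     ≈ Y · 1.7623

Percentage change = ((1 + 0.12)^5 − 1) × 100% ≈ 76.2%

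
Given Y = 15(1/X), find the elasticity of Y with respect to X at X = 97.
Elasticity = -1

Elasticity = (dY/dX) · (X/Y)

dY/dX = -15/X²
At X = 97: dY/dX = -15/9409, Y = 15/97

Elasticity = (-15/9409) · (97 / (15/97)) = -1

Interpretation: for a small percentage change in X, the percentage change in Y is approximately -1.00 times as large.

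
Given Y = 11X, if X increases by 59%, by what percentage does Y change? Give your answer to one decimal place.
59.0%

For Y = 11X:
If X → X(1 + 0.59)
Then Y → Y · (1 + 0.59)^1
     = Y · 1.5900

Percentage change = ((1 + 0.59)^1 − 1) × 100% = 59.0%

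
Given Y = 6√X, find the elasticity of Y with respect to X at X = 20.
Elasticity = 1/2

Elasticity = (dY/dX) · (X/Y)

dY/dX = 3/√X
At X = 20: dY/dX = 3·√5/10, Y = 12·√5

Elasticity = (3·√5/10) · (20 / (12·√5)) = 1/2

Interpretation: for a small percentage change in X, the percentage change in Y is approximately 0.50 times as large.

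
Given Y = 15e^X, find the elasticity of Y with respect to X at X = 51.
Elasticity = 51

Elasticity = (dY/dX) · (X/Y)

dY/dX = 15·e^X
At X = 51: dY/dX = 15·e^51, Y = 15·e^51

Elasticity = (15·e^51) · (51 / (15·e^51)) = 51

Interpretation: for a small percentage change in X, the percentage change in Y is approximately 51.00 times as large.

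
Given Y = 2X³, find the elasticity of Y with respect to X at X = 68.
Elasticity = 3

Elasticity = (dY/dX) · (X/Y)

dY/dX = 6·X²
At X = 68: dY/dX = 27744, Y = 628864

Elasticity = 27744 · (68 / 628864) = 3

Interpretation: for a small percentage change in X, the percentage change in Y is approximately 3.00 times as large.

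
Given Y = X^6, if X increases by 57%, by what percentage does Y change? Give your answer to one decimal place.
1397.6%

For Y = X^6:
If X → X(1 + 0.57)
Then Y → Y · (1 + 0.57)^6
     ≈ Y · 14.9761

Percentage change = ((1 + 0.57)^6 − 1) × 100% ≈ 1397.6%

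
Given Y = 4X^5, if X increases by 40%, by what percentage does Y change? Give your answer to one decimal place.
437.8%

For Y = 4X^5:
If X → X(1 + 0.4)
Then Y → Y · (1 + 0.4)^5
     ≈ Y · 5.3782

Percentage change = ((1 + 0.4)^5 − 1) × 100% ≈ 437.8%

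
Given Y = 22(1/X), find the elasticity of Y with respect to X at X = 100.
Elasticity = -1

Elasticity = (dY/dX) · (X/Y)

dY/dX = -22/X²
At X = 100: dY/dX = -11/5000, Y = 11/50

Elasticity = (-11/5000) · (100 / (11/50)) = -1

Interpretation: for a small percentage change in X, the percentage change in Y is approximately -1.00 times as large.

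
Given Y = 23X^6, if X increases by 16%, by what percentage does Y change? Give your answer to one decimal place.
143.6%

For Y = 23X^6:
If X → X(1 + 0.16)
Then Y → Y · (1 + 0.16)^6
     ≈ Y · 2.4364

Percentage change = ((1 + 0.16)^6 − 1) × 100% ≈ 143.6%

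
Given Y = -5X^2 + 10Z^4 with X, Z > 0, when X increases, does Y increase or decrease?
Y decreases

Taking the partial derivative:
∂Y/∂X = -10X

∂Y/∂X = -10X < 0 (assuming positive values)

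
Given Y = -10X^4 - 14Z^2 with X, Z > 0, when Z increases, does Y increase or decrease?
Y decreases

Taking the partial derivative:
∂Y/∂Z = -28Z

∂Y/∂Z = -28Z < 0 (assuming positive values)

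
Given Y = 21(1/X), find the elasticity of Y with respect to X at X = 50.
Elasticity = -1

Elasticity = (dY/dX) · (X/Y)

dY/dX = -21/X²
At X = 50: dY/dX = -21/2500, Y = 21/50

Elasticity = (-21/2500) · (50 / (21/50)) = -1

Interpretation: for a small percentage change in X, the percentage change in Y is approximately -1.00 times as large.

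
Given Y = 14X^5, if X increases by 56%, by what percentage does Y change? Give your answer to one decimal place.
823.9%

For Y = 14X^5:
If X → X(1 + 0.56)
Then Y → Y · (1 + 0.56)^5
     ≈ Y · 9.2390

Percentage change = ((1 + 0.56)^5 − 1) × 100% ≈ 823.9%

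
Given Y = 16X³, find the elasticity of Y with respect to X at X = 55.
Elasticity = 3

Elasticity = (dY/dX) · (X/Y)

dY/dX = 48·X²
At X = 55: dY/dX = 145200, Y = 2662000

Elasticity = 145200 · (55 / 2662000) = 3

Interpretation: for a small percentage change in X, the percentage change in Y is approximately 3.00 times as large.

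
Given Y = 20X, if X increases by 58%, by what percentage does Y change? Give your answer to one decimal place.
58.0%

For Y = 20X:
If X → X(1 + 0.58)
Then Y → Y · (1 + 0.58)^1
     = Y · 1.5800

Percentage change = ((1 + 0.58)^1 − 1) × 100% = 58.0%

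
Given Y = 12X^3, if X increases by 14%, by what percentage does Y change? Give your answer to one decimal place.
48.2%

For Y = 12X^3:
If X → X(1 + 0.14)
Then Y → Y · (1 + 0.14)^3
     ≈ Y · 1.4815

Percentage change = ((1 + 0.14)^3 − 1) × 100% ≈ 48.2%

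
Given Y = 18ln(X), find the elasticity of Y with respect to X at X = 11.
Elasticity = 1/ln(11) ≈ 0.4170

Elasticity = (dY/dX) · (X/Y)

dY/dX = 18/X
At X = 11: dY/dX = 18/11, Y = 18·ln(11)

Elasticity = (18/11) · (11 / (18·ln(11))) = 1/ln(11) ≈ 0.4170

Interpretation: for a small percentage change in X, the percentage change in Y is approximately 0.42 times as large.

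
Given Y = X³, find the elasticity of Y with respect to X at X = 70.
Elasticity = 3

Elasticity = (dY/dX) · (X/Y)

dY/dX = 3·X²
At X = 70: dY/dX = 14700, Y = 343000

Elasticity = 14700 · (70 / 343000) = 3

Interpretation: for a small percentage change in X, the percentage change in Y is approximately 3.00 times as large.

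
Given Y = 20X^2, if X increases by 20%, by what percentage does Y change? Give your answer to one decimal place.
44.0%

For Y = 20X^2:
If X → X(1 + 0.2)
Then Y → Y · (1 + 0.2)^2
     = Y · 1.4400

Percentage change = ((1 + 0.2)^2 − 1) × 100% = 44.0%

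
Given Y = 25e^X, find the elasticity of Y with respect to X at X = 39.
Elasticity = 39

Elasticity = (dY/dX) · (X/Y)

dY/dX = 25·e^X
At X = 39: dY/dX = 25·e^39, Y = 25·e^39

Elasticity = (25·e^39) · (39 / (25·e^39)) = 39

Interpretation: for a small percentage change in X, the percentage change in Y is approximately 39.00 times as large.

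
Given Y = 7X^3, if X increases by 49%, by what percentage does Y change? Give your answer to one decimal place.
230.8%

For Y = 7X^3:
If X → X(1 + 0.49)
Then Y → Y · (1 + 0.49)^3
     ≈ Y · 3.3079

Percentage change = ((1 + 0.49)^3 − 1) × 100% ≈ 230.8%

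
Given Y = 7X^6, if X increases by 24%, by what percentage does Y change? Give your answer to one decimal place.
263.5%

For Y = 7X^6:
If X → X(1 + 0.24)
Then Y → Y · (1 + 0.24)^6
     ≈ Y · 3.6352

Percentage change = ((1 + 0.24)^6 − 1) × 100% ≈ 263.5%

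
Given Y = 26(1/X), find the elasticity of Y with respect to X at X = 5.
Elasticity = -1

Elasticity = (dY/dX) · (X/Y)

dY/dX = -26/X²
At X = 5: dY/dX = -26/25, Y = 26/5

Elasticity = (-26/25) · (5 / (26/5)) = -1

Interpretation: for a small percentage change in X, the percentage change in Y is approximately -1.00 times as large.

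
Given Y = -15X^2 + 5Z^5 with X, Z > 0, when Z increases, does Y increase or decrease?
Y increases

Taking the partial derivative:
∂Y/∂Z = 25Z^4

∂Y/∂Z = 25Z^4 > 0 (assuming positive values)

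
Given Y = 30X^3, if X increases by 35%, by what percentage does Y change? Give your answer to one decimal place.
146.0%

For Y = 30X^3:
If X → X(1 + 0.35)
Then Y → Y · (1 + 0.35)^3
     ≈ Y · 2.4604

Percentage change = ((1 + 0.35)^3 − 1) × 100% ≈ 146.0%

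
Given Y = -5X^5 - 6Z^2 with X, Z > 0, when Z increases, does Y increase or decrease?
Y decreases

Taking the partial derivative:
∂Y/∂Z = -12Z

∂Y/∂Z = -12Z < 0 (assuming positive values)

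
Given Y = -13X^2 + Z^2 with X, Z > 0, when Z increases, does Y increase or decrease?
Y increases

Taking the partial derivative:
∂Y/∂Z = 2Z

∂Y/∂Z = 2Z > 0 (assuming positive values)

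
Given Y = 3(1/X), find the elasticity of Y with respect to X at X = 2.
Elasticity = -1

Elasticity = (dY/dX) · (X/Y)

dY/dX = -3/X²
At X = 2: dY/dX = -3/4, Y = 3/2

Elasticity = (-3/4) · (2 / (3/2)) = -1

Interpretation: for a small percentage change in X, the percentage change in Y is approximately -1.00 times as large.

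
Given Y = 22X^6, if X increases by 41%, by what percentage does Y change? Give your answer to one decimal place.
685.8%

For Y = 22X^6:
If X → X(1 + 0.41)
Then Y → Y · (1 + 0.41)^6
     ≈ Y · 7.8580

Percentage change = ((1 + 0.41)^6 − 1) × 100% ≈ 685.8%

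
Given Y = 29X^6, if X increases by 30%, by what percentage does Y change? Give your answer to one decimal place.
382.7%

For Y = 29X^6:
If X → X(1 + 0.3)
Then Y → Y · (1 + 0.3)^6
     ≈ Y · 4.8268

Percentage change = ((1 + 0.3)^6 − 1) × 100% ≈ 382.7%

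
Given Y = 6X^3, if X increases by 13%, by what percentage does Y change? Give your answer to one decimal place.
44.3%

For Y = 6X^3:
If X → X(1 + 0.13)
Then Y → Y · (1 + 0.13)^3
     ≈ Y · 1.4429

Percentage change = ((1 + 0.13)^3 − 1) × 100% ≈ 44.3%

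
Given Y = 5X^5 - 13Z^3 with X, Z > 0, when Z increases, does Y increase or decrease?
Y decreases

Taking the partial derivative:
∂Y/∂Z = -39Z^2

∂Y/∂Z = -39Z^2 < 0 (assuming positive values)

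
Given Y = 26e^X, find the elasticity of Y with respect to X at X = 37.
Elasticity = 37

Elasticity = (dY/dX) · (X/Y)

dY/dX = 26·e^X
At X = 37: dY/dX = 26·e^37, Y = 26·e^37

Elasticity = (26·e^37) · (37 / (26·e^37)) = 37

Interpretation: for a small percentage change in X, the percentage change in Y is approximately 37.00 times as large.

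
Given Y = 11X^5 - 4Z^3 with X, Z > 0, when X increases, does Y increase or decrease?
Y increases

Taking the partial derivative:
∂Y/∂X = 55X^4

∂Y/∂X = 55X^4 > 0 (assuming positive values)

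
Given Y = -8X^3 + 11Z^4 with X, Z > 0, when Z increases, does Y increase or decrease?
Y increases

Taking the partial derivative:
∂Y/∂Z = 44Z^3

∂Y/∂Z = 44Z^3 > 0 (assuming positive values)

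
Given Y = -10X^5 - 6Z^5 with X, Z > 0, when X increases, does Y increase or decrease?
Y decreases

Taking the partial derivative:
∂Y/∂X = -50X^4

∂Y/∂X = -50X^4 < 0 (assuming positive values)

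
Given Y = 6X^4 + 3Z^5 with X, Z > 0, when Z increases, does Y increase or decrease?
Y increases

Taking the partial derivative:
∂Y/∂Z = 15Z^4

∂Y/∂Z = 15Z^4 > 0 (assuming positive values)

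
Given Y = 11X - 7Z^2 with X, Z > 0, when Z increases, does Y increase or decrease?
Y decreases

Taking the partial derivative:
∂Y/∂Z = -14Z

∂Y/∂Z = -14Z < 0 (assuming positive values)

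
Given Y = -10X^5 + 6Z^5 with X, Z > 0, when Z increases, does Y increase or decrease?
Y increases

Taking the partial derivative:
∂Y/∂Z = 30Z^4

∂Y/∂Z = 30Z^4 > 0 (assuming positive values)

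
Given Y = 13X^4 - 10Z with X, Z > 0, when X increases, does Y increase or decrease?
Y increases

Taking the partial derivative:
∂Y/∂X = 52X^3

∂Y/∂X = 52X^3 > 0 (assuming positive values)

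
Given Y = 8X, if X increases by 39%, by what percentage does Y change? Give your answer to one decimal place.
39.0%

For Y = 8X:
If X → X(1 + 0.39)
Then Y → Y · (1 + 0.39)^1
     = Y · 1.3900

Percentage change = ((1 + 0.39)^1 − 1) × 100% = 39.0%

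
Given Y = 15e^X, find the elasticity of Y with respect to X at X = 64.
Elasticity = 64

Elasticity = (dY/dX) · (X/Y)

dY/dX = 15·e^X
At X = 64: dY/dX = 15·e^64, Y = 15·e^64

Elasticity = (15·e^64) · (64 / (15·e^64)) = 64

Interpretation: for a small percentage change in X, the percentage change in Y is approximately 64.00 times as large.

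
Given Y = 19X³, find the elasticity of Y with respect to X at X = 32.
Elasticity = 3

Elasticity = (dY/dX) · (X/Y)

dY/dX = 57·X²
At X = 32: dY/dX = 58368, Y = 622592

Elasticity = 58368 · (32 / 622592) = 3

Interpretation: for a small percentage change in X, the percentage change in Y is approximately 3.00 times as large.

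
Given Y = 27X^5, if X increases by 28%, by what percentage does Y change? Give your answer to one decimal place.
243.6%

For Y = 27X^5:
If X → X(1 + 0.28)
Then Y → Y · (1 + 0.28)^5
     ≈ Y · 3.4360

Percentage change = ((1 + 0.28)^5 − 1) × 100% ≈ 243.6%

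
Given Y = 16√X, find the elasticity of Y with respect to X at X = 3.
Elasticity = 1/2

Elasticity = (dY/dX) · (X/Y)

dY/dX = 8/√X
At X = 3: dY/dX = 8·√3/3, Y = 16·√3

Elasticity = (8·√3/3) · (3 / (16·√3)) = 1/2

Interpretation: for a small percentage change in X, the percentage change in Y is approximately 0.50 times as large.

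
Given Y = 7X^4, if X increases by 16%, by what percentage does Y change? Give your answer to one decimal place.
81.1%

For Y = 7X^4:
If X → X(1 + 0.16)
Then Y → Y · (1 + 0.16)^4
     ≈ Y · 1.8106

Percentage change = ((1 + 0.16)^4 − 1) × 100% ≈ 81.1%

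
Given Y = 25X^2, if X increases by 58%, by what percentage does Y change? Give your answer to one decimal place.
149.6%

For Y = 25X^2:
If X → X(1 + 0.58)
Then Y → Y · (1 + 0.58)^2
     = Y · 2.4964

Percentage change = ((1 + 0.58)^2 − 1) × 100% ≈ 149.6%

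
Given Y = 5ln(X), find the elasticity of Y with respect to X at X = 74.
Elasticity = 1/ln(74) ≈ 0.2323

Elasticity = (dY/dX) · (X/Y)

dY/dX = 5/X
At X = 74: dY/dX = 5/74, Y = 5·ln(74)

Elasticity = (5/74) · (74 / (5·ln(74))) = 1/ln(74) ≈ 0.2323

Interpretation: for a small percentage change in X, the percentage change in Y is approximately 0.23 times as large.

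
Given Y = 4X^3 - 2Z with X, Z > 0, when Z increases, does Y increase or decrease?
Y decreases

Taking the partial derivative:
∂Y/∂Z = -2

∂Y/∂Z = -2 < 0 (assuming positive values)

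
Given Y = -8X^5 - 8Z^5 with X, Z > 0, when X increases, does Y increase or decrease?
Y decreases

Taking the partial derivative:
∂Y/∂X = -40X^4

∂Y/∂X = -40X^4 < 0 (assuming positive values)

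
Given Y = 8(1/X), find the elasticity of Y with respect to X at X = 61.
Elasticity = -1

Elasticity = (dY/dX) · (X/Y)

dY/dX = -8/X²
At X = 61: dY/dX = -8/3721, Y = 8/61

Elasticity = (-8/3721) · (61 / (8/61)) = -1

Interpretation: for a small percentage change in X, the percentage change in Y is approximately -1.00 times as large.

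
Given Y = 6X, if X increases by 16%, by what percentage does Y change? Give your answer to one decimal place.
16.0%

For Y = 6X:
If X → X(1 + 0.16)
Then Y → Y · (1 + 0.16)^1
     = Y · 1.1600

Percentage change = ((1 + 0.16)^1 − 1) × 100% = 16.0%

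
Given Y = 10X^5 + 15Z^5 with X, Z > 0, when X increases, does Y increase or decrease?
Y increases

Taking the partial derivative:
∂Y/∂X = 50X^4

∂Y/∂X = 50X^4 > 0 (assuming positive values)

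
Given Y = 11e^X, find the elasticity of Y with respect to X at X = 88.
Elasticity = 88

Elasticity = (dY/dX) · (X/Y)

dY/dX = 11·e^X
At X = 88: dY/dX = 11·e^88, Y = 11·e^88

Elasticity = (11·e^88) · (88 / (11·e^88)) = 88

Interpretation: for a small percentage change in X, the percentage change in Y is approximately 88.00 times as large.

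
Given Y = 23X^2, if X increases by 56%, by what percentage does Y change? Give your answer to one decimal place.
143.4%

For Y = 23X^2:
If X → X(1 + 0.56)
Then Y → Y · (1 + 0.56)^2
     = Y · 2.4336

Percentage change = ((1 + 0.56)^2 − 1) × 100% ≈ 143.4%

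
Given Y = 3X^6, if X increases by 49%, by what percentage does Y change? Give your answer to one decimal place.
994.3%

For Y = 3X^6:
If X → X(1 + 0.49)
Then Y → Y · (1 + 0.49)^6
     ≈ Y · 10.9425

Percentage change = ((1 + 0.49)^6 − 1) × 100% ≈ 994.3%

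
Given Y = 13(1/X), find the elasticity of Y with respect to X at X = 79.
Elasticity = -1

Elasticity = (dY/dX) · (X/Y)

dY/dX = -13/X²
At X = 79: dY/dX = -13/6241, Y = 13/79

Elasticity = (-13/6241) · (79 / (13/79)) = -1

Interpretation: for a small percentage change in X, the percentage change in Y is approximately -1.00 times as large.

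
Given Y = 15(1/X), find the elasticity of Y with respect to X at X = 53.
Elasticity = -1

Elasticity = (dY/dX) · (X/Y)

dY/dX = -15/X²
At X = 53: dY/dX = -15/2809, Y = 15/53

Elasticity = (-15/2809) · (53 / (15/53)) = -1

Interpretation: for a small percentage change in X, the percentage change in Y is approximately -1.00 times as large.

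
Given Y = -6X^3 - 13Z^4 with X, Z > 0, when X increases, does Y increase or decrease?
Y decreases

Taking the partial derivative:
∂Y/∂X = -18X^2

∂Y/∂X = -18X^2 < 0 (assuming positive values)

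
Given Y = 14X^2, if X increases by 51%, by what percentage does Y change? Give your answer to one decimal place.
128.0%

For Y = 14X^2:
If X → X(1 + 0.51)
Then Y → Y · (1 + 0.51)^2
     = Y · 2.2801

Percentage change = ((1 + 0.51)^2 − 1) × 100% ≈ 128.0%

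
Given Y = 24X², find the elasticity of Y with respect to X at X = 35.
Elasticity = 2

Elasticity = (dY/dX) · (X/Y)

dY/dX = 48·X
At X = 35: dY/dX = 1680, Y = 29400

Elasticity = 1680 · (35 / 29400) = 2

Interpretation: for a small percentage change in X, the percentage change in Y is approximately 2.00 times as large.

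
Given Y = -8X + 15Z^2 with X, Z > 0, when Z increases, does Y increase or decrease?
Y increases

Taking the partial derivative:
∂Y/∂Z = 30Z

∂Y/∂Z = 30Z > 0 (assuming positive values)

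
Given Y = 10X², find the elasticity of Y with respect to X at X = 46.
Elasticity = 2

Elasticity = (dY/dX) · (X/Y)

dY/dX = 20·X
At X = 46: dY/dX = 920, Y = 21160

Elasticity = 920 · (46 / 21160) = 2

Interpretation: for a small percentage change in X, the percentage change in Y is approximately 2.00 times as large.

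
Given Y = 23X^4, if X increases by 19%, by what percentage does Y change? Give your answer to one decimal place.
100.5%

For Y = 23X^4:
If X → X(1 + 0.19)
Then Y → Y · (1 + 0.19)^4
     ≈ Y · 2.0053

Percentage change = ((1 + 0.19)^4 − 1) × 100% ≈ 100.5%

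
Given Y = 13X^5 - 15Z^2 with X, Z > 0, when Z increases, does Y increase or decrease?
Y decreases

Taking the partial derivative:
∂Y/∂Z = -30Z

∂Y/∂Z = -30Z < 0 (assuming positive values)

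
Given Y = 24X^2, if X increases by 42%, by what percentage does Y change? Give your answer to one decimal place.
101.6%

For Y = 24X^2:
If X → X(1 + 0.42)
Then Y → Y · (1 + 0.42)^2
     = Y · 2.0164

Percentage change = ((1 + 0.42)^2 − 1) × 100% ≈ 101.6%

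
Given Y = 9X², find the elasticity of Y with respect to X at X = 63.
Elasticity = 2

Elasticity = (dY/dX) · (X/Y)

dY/dX = 18·X
At X = 63: dY/dX = 1134, Y = 35721

Elasticity = 1134 · (63 / 35721) = 2

Interpretation: for a small percentage change in X, the percentage change in Y is approximately 2.00 times as large.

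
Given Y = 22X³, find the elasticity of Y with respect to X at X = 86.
Elasticity = 3

Elasticity = (dY/dX) · (X/Y)

dY/dX = 66·X²
At X = 86: dY/dX = 488136, Y = 13993232

Elasticity = 488136 · (86 / 13993232) = 3

Interpretation: for a small percentage change in X, the percentage change in Y is approximately 3.00 times as large.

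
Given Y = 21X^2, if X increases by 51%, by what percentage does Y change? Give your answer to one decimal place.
128.0%

For Y = 21X^2:
If X → X(1 + 0.51)
Then Y → Y · (1 + 0.51)^2
     = Y · 2.2801

Percentage change = ((1 + 0.51)^2 − 1) × 100% ≈ 128.0%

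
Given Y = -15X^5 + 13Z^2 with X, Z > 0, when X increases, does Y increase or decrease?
Y decreases

Taking the partial derivative:
∂Y/∂X = -75X^4

∂Y/∂X = -75X^4 < 0 (assuming positive values)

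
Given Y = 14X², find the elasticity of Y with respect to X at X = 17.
Elasticity = 2

Elasticity = (dY/dX) · (X/Y)

dY/dX = 28·X
At X = 17: dY/dX = 476, Y = 4046

Elasticity = 476 · (17 / 4046) = 2

Interpretation: for a small percentage change in X, the percentage change in Y is approximately 2.00 times as large.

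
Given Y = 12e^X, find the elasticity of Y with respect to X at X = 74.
Elasticity = 74

Elasticity = (dY/dX) · (X/Y)

dY/dX = 12·e^X
At X = 74: dY/dX = 12·e^74, Y = 12·e^74

Elasticity = (12·e^74) · (74 / (12·e^74)) = 74

Interpretation: for a small percentage change in X, the percentage change in Y is approximately 74.00 times as large.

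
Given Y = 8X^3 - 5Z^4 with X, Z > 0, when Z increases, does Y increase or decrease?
Y decreases

Taking the partial derivative:
∂Y/∂Z = -20Z^3

∂Y/∂Z = -20Z^3 < 0 (assuming positive values)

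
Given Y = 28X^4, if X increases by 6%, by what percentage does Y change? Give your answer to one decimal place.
26.2%

For Y = 28X^4:
If X → X(1 + 0.06)
Then Y → Y · (1 + 0.06)^4
     ≈ Y · 1.2625

Percentage change = ((1 + 0.06)^4 − 1) × 100% ≈ 26.2%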